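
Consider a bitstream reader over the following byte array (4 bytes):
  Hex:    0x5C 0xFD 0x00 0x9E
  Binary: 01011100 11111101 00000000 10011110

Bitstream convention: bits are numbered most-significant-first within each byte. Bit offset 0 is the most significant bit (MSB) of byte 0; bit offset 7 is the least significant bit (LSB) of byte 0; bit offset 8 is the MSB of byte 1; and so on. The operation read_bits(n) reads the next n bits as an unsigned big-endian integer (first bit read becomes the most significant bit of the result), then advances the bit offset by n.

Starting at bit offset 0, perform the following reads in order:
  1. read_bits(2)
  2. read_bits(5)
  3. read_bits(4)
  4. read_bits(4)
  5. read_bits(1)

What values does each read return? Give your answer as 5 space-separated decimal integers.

Answer: 1 14 7 14 1

Derivation:
Read 1: bits[0:2] width=2 -> value=1 (bin 01); offset now 2 = byte 0 bit 2; 30 bits remain
Read 2: bits[2:7] width=5 -> value=14 (bin 01110); offset now 7 = byte 0 bit 7; 25 bits remain
Read 3: bits[7:11] width=4 -> value=7 (bin 0111); offset now 11 = byte 1 bit 3; 21 bits remain
Read 4: bits[11:15] width=4 -> value=14 (bin 1110); offset now 15 = byte 1 bit 7; 17 bits remain
Read 5: bits[15:16] width=1 -> value=1 (bin 1); offset now 16 = byte 2 bit 0; 16 bits remain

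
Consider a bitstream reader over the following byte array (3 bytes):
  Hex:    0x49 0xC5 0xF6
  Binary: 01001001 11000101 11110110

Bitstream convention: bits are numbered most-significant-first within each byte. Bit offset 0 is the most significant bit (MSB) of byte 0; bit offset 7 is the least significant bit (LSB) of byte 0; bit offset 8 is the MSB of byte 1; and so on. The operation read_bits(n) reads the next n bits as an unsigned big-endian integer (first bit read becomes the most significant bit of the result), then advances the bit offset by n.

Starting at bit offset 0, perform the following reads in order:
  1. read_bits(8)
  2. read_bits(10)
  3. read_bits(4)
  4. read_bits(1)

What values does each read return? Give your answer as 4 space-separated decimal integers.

Answer: 73 791 13 1

Derivation:
Read 1: bits[0:8] width=8 -> value=73 (bin 01001001); offset now 8 = byte 1 bit 0; 16 bits remain
Read 2: bits[8:18] width=10 -> value=791 (bin 1100010111); offset now 18 = byte 2 bit 2; 6 bits remain
Read 3: bits[18:22] width=4 -> value=13 (bin 1101); offset now 22 = byte 2 bit 6; 2 bits remain
Read 4: bits[22:23] width=1 -> value=1 (bin 1); offset now 23 = byte 2 bit 7; 1 bits remain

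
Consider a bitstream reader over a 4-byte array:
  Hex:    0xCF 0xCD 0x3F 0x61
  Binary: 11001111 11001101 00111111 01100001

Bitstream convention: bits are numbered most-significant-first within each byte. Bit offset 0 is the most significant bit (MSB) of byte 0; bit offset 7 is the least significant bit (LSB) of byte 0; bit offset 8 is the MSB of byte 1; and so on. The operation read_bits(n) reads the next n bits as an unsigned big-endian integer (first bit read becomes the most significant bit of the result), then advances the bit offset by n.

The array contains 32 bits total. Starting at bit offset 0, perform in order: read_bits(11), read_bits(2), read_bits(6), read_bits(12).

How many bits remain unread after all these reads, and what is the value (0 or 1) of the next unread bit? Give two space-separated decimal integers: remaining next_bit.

Read 1: bits[0:11] width=11 -> value=1662 (bin 11001111110); offset now 11 = byte 1 bit 3; 21 bits remain
Read 2: bits[11:13] width=2 -> value=1 (bin 01); offset now 13 = byte 1 bit 5; 19 bits remain
Read 3: bits[13:19] width=6 -> value=41 (bin 101001); offset now 19 = byte 2 bit 3; 13 bits remain
Read 4: bits[19:31] width=12 -> value=4016 (bin 111110110000); offset now 31 = byte 3 bit 7; 1 bits remain

Answer: 1 1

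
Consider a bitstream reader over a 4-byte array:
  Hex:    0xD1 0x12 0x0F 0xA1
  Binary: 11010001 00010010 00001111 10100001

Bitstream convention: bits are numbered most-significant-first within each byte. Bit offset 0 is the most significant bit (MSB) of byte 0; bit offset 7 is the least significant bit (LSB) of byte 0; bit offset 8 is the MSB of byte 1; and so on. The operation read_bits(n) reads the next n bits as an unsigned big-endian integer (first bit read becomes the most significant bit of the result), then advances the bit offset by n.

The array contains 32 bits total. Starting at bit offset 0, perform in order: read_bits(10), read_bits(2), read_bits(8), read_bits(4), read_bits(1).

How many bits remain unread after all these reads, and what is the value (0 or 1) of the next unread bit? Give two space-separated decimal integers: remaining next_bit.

Read 1: bits[0:10] width=10 -> value=836 (bin 1101000100); offset now 10 = byte 1 bit 2; 22 bits remain
Read 2: bits[10:12] width=2 -> value=1 (bin 01); offset now 12 = byte 1 bit 4; 20 bits remain
Read 3: bits[12:20] width=8 -> value=32 (bin 00100000); offset now 20 = byte 2 bit 4; 12 bits remain
Read 4: bits[20:24] width=4 -> value=15 (bin 1111); offset now 24 = byte 3 bit 0; 8 bits remain
Read 5: bits[24:25] width=1 -> value=1 (bin 1); offset now 25 = byte 3 bit 1; 7 bits remain

Answer: 7 0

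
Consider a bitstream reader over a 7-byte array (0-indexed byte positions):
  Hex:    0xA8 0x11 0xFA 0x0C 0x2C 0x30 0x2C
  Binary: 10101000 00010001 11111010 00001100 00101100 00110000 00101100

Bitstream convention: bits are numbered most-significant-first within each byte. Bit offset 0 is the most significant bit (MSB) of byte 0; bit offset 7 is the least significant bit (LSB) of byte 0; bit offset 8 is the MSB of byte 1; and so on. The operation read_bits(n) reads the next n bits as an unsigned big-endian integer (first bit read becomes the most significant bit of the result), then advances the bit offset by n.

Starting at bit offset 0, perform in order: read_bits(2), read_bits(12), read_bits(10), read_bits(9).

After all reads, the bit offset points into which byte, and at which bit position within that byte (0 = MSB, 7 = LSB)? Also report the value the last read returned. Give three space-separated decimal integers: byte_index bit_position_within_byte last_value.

Read 1: bits[0:2] width=2 -> value=2 (bin 10); offset now 2 = byte 0 bit 2; 54 bits remain
Read 2: bits[2:14] width=12 -> value=2564 (bin 101000000100); offset now 14 = byte 1 bit 6; 42 bits remain
Read 3: bits[14:24] width=10 -> value=506 (bin 0111111010); offset now 24 = byte 3 bit 0; 32 bits remain
Read 4: bits[24:33] width=9 -> value=24 (bin 000011000); offset now 33 = byte 4 bit 1; 23 bits remain

Answer: 4 1 24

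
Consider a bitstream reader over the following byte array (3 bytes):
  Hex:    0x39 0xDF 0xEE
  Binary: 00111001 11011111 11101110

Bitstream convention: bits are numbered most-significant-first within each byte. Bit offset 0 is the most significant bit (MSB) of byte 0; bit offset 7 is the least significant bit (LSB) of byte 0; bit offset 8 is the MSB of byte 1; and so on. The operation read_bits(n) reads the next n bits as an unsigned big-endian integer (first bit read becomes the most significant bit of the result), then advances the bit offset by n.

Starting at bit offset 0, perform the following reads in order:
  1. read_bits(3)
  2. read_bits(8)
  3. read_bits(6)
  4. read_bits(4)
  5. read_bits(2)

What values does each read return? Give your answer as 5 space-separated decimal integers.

Answer: 1 206 63 13 3

Derivation:
Read 1: bits[0:3] width=3 -> value=1 (bin 001); offset now 3 = byte 0 bit 3; 21 bits remain
Read 2: bits[3:11] width=8 -> value=206 (bin 11001110); offset now 11 = byte 1 bit 3; 13 bits remain
Read 3: bits[11:17] width=6 -> value=63 (bin 111111); offset now 17 = byte 2 bit 1; 7 bits remain
Read 4: bits[17:21] width=4 -> value=13 (bin 1101); offset now 21 = byte 2 bit 5; 3 bits remain
Read 5: bits[21:23] width=2 -> value=3 (bin 11); offset now 23 = byte 2 bit 7; 1 bits remain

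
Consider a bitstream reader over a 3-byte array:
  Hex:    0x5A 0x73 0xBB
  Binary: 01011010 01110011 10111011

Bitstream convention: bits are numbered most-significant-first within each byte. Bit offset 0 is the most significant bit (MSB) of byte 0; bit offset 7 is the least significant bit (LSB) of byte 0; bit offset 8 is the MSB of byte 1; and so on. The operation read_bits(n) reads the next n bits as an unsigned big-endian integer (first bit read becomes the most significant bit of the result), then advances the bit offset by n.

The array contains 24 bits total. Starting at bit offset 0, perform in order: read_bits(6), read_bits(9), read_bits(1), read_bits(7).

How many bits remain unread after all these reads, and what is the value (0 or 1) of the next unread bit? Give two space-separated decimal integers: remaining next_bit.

Read 1: bits[0:6] width=6 -> value=22 (bin 010110); offset now 6 = byte 0 bit 6; 18 bits remain
Read 2: bits[6:15] width=9 -> value=313 (bin 100111001); offset now 15 = byte 1 bit 7; 9 bits remain
Read 3: bits[15:16] width=1 -> value=1 (bin 1); offset now 16 = byte 2 bit 0; 8 bits remain
Read 4: bits[16:23] width=7 -> value=93 (bin 1011101); offset now 23 = byte 2 bit 7; 1 bits remain

Answer: 1 1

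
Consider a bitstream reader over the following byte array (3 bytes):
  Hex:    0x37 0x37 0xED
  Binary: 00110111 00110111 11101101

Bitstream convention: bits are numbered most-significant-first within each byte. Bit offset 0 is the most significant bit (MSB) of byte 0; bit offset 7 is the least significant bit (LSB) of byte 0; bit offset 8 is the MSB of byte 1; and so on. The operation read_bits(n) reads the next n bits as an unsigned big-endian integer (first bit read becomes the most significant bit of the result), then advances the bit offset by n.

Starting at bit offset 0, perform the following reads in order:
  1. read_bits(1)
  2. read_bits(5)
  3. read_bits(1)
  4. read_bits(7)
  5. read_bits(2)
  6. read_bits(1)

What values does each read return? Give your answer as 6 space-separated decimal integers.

Read 1: bits[0:1] width=1 -> value=0 (bin 0); offset now 1 = byte 0 bit 1; 23 bits remain
Read 2: bits[1:6] width=5 -> value=13 (bin 01101); offset now 6 = byte 0 bit 6; 18 bits remain
Read 3: bits[6:7] width=1 -> value=1 (bin 1); offset now 7 = byte 0 bit 7; 17 bits remain
Read 4: bits[7:14] width=7 -> value=77 (bin 1001101); offset now 14 = byte 1 bit 6; 10 bits remain
Read 5: bits[14:16] width=2 -> value=3 (bin 11); offset now 16 = byte 2 bit 0; 8 bits remain
Read 6: bits[16:17] width=1 -> value=1 (bin 1); offset now 17 = byte 2 bit 1; 7 bits remain

Answer: 0 13 1 77 3 1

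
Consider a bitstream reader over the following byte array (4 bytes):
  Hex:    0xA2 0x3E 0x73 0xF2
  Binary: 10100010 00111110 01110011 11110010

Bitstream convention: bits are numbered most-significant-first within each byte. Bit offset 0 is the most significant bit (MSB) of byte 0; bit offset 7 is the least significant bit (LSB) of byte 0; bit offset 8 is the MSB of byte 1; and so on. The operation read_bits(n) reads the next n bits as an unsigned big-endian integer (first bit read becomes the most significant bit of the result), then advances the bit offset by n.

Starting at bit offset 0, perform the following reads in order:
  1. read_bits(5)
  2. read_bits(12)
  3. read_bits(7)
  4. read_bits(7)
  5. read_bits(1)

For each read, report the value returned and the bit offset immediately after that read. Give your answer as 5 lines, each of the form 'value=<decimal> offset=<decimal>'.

Answer: value=20 offset=5
value=1148 offset=17
value=115 offset=24
value=121 offset=31
value=0 offset=32

Derivation:
Read 1: bits[0:5] width=5 -> value=20 (bin 10100); offset now 5 = byte 0 bit 5; 27 bits remain
Read 2: bits[5:17] width=12 -> value=1148 (bin 010001111100); offset now 17 = byte 2 bit 1; 15 bits remain
Read 3: bits[17:24] width=7 -> value=115 (bin 1110011); offset now 24 = byte 3 bit 0; 8 bits remain
Read 4: bits[24:31] width=7 -> value=121 (bin 1111001); offset now 31 = byte 3 bit 7; 1 bits remain
Read 5: bits[31:32] width=1 -> value=0 (bin 0); offset now 32 = byte 4 bit 0; 0 bits remain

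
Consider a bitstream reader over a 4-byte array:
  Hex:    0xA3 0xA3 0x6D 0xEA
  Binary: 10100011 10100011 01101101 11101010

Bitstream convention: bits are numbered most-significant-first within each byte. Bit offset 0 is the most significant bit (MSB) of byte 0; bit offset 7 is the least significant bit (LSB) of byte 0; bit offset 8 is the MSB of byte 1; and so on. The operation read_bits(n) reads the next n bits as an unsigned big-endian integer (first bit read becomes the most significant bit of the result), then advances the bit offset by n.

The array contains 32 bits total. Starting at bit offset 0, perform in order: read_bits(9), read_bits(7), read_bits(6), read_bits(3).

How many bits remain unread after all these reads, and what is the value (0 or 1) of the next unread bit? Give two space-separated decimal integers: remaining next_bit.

Answer: 7 1

Derivation:
Read 1: bits[0:9] width=9 -> value=327 (bin 101000111); offset now 9 = byte 1 bit 1; 23 bits remain
Read 2: bits[9:16] width=7 -> value=35 (bin 0100011); offset now 16 = byte 2 bit 0; 16 bits remain
Read 3: bits[16:22] width=6 -> value=27 (bin 011011); offset now 22 = byte 2 bit 6; 10 bits remain
Read 4: bits[22:25] width=3 -> value=3 (bin 011); offset now 25 = byte 3 bit 1; 7 bits remain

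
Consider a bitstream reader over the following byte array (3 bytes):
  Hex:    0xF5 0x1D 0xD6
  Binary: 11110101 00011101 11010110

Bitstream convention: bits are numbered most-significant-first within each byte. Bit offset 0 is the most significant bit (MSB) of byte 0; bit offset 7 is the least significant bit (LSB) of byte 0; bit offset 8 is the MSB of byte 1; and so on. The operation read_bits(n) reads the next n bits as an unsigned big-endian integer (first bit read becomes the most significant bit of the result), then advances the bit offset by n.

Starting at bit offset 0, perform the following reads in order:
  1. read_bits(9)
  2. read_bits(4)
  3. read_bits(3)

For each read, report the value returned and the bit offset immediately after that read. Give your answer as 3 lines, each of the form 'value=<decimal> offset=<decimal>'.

Read 1: bits[0:9] width=9 -> value=490 (bin 111101010); offset now 9 = byte 1 bit 1; 15 bits remain
Read 2: bits[9:13] width=4 -> value=3 (bin 0011); offset now 13 = byte 1 bit 5; 11 bits remain
Read 3: bits[13:16] width=3 -> value=5 (bin 101); offset now 16 = byte 2 bit 0; 8 bits remain

Answer: value=490 offset=9
value=3 offset=13
value=5 offset=16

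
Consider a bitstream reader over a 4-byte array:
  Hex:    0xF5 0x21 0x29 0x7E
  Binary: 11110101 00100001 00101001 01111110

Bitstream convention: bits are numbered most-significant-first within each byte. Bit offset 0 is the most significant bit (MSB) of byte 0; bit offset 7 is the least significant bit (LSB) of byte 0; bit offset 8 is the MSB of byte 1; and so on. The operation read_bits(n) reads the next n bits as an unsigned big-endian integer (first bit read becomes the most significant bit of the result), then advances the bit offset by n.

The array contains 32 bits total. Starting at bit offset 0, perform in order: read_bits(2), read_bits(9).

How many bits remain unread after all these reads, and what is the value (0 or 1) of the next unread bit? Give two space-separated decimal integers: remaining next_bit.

Read 1: bits[0:2] width=2 -> value=3 (bin 11); offset now 2 = byte 0 bit 2; 30 bits remain
Read 2: bits[2:11] width=9 -> value=425 (bin 110101001); offset now 11 = byte 1 bit 3; 21 bits remain

Answer: 21 0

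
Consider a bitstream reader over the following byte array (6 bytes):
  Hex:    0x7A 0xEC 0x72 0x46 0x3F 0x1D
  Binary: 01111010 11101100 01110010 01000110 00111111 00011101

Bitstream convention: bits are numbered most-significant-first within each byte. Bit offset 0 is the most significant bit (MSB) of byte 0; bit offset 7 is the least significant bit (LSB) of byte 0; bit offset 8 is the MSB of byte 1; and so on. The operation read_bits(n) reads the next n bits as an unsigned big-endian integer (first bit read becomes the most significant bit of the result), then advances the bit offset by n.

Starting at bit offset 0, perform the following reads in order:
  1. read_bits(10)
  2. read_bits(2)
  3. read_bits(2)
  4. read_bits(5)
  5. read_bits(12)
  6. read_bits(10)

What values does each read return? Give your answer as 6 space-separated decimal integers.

Answer: 491 2 3 3 2339 126

Derivation:
Read 1: bits[0:10] width=10 -> value=491 (bin 0111101011); offset now 10 = byte 1 bit 2; 38 bits remain
Read 2: bits[10:12] width=2 -> value=2 (bin 10); offset now 12 = byte 1 bit 4; 36 bits remain
Read 3: bits[12:14] width=2 -> value=3 (bin 11); offset now 14 = byte 1 bit 6; 34 bits remain
Read 4: bits[14:19] width=5 -> value=3 (bin 00011); offset now 19 = byte 2 bit 3; 29 bits remain
Read 5: bits[19:31] width=12 -> value=2339 (bin 100100100011); offset now 31 = byte 3 bit 7; 17 bits remain
Read 6: bits[31:41] width=10 -> value=126 (bin 0001111110); offset now 41 = byte 5 bit 1; 7 bits remain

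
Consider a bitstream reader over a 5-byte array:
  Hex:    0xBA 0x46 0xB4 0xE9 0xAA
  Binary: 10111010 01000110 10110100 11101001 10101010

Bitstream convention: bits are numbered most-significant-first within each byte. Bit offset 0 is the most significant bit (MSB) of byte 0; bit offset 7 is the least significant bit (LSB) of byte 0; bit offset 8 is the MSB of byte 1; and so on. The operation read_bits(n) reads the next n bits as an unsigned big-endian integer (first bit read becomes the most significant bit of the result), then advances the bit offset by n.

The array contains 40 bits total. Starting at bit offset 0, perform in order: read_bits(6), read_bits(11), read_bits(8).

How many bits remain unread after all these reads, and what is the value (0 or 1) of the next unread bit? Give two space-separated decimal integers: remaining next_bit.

Answer: 15 1

Derivation:
Read 1: bits[0:6] width=6 -> value=46 (bin 101110); offset now 6 = byte 0 bit 6; 34 bits remain
Read 2: bits[6:17] width=11 -> value=1165 (bin 10010001101); offset now 17 = byte 2 bit 1; 23 bits remain
Read 3: bits[17:25] width=8 -> value=105 (bin 01101001); offset now 25 = byte 3 bit 1; 15 bits remain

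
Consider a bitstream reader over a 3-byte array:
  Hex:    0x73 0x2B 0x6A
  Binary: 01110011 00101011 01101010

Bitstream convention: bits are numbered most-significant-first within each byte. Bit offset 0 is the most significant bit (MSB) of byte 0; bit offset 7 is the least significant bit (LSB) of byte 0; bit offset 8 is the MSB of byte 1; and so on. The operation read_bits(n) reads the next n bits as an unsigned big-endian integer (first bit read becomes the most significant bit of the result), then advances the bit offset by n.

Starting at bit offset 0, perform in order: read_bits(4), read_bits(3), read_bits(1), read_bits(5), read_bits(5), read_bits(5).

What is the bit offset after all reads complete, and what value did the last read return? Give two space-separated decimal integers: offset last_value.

Read 1: bits[0:4] width=4 -> value=7 (bin 0111); offset now 4 = byte 0 bit 4; 20 bits remain
Read 2: bits[4:7] width=3 -> value=1 (bin 001); offset now 7 = byte 0 bit 7; 17 bits remain
Read 3: bits[7:8] width=1 -> value=1 (bin 1); offset now 8 = byte 1 bit 0; 16 bits remain
Read 4: bits[8:13] width=5 -> value=5 (bin 00101); offset now 13 = byte 1 bit 5; 11 bits remain
Read 5: bits[13:18] width=5 -> value=13 (bin 01101); offset now 18 = byte 2 bit 2; 6 bits remain
Read 6: bits[18:23] width=5 -> value=21 (bin 10101); offset now 23 = byte 2 bit 7; 1 bits remain

Answer: 23 21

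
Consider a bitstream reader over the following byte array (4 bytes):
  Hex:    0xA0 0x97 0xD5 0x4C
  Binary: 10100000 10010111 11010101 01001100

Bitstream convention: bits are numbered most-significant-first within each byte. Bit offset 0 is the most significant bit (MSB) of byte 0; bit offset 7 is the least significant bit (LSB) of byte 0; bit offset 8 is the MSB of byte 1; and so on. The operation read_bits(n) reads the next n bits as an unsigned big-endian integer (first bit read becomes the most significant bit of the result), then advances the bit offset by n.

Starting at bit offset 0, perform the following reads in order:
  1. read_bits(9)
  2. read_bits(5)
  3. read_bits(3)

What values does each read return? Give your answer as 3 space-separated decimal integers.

Read 1: bits[0:9] width=9 -> value=321 (bin 101000001); offset now 9 = byte 1 bit 1; 23 bits remain
Read 2: bits[9:14] width=5 -> value=5 (bin 00101); offset now 14 = byte 1 bit 6; 18 bits remain
Read 3: bits[14:17] width=3 -> value=7 (bin 111); offset now 17 = byte 2 bit 1; 15 bits remain

Answer: 321 5 7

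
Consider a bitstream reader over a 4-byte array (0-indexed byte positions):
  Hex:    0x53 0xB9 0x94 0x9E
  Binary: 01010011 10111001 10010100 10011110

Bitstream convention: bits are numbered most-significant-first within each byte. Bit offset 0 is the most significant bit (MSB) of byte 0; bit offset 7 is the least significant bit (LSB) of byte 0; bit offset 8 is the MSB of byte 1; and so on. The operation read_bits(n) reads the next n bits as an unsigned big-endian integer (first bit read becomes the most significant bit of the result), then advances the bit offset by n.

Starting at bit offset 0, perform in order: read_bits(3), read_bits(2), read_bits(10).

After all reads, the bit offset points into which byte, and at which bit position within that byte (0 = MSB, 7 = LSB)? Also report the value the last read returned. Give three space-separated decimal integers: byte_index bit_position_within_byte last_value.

Answer: 1 7 476

Derivation:
Read 1: bits[0:3] width=3 -> value=2 (bin 010); offset now 3 = byte 0 bit 3; 29 bits remain
Read 2: bits[3:5] width=2 -> value=2 (bin 10); offset now 5 = byte 0 bit 5; 27 bits remain
Read 3: bits[5:15] width=10 -> value=476 (bin 0111011100); offset now 15 = byte 1 bit 7; 17 bits remain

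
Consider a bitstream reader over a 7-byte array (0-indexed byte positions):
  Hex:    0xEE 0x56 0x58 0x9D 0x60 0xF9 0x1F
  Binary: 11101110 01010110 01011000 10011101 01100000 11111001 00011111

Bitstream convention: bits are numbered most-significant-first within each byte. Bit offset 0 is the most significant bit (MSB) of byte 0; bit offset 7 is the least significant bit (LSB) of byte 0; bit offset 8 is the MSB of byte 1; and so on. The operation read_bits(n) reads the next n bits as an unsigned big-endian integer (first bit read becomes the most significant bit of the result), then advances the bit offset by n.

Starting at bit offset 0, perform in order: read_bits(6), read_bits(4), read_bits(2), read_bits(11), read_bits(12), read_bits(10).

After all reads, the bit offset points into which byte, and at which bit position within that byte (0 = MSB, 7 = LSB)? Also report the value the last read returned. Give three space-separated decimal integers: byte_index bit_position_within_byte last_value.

Answer: 5 5 31

Derivation:
Read 1: bits[0:6] width=6 -> value=59 (bin 111011); offset now 6 = byte 0 bit 6; 50 bits remain
Read 2: bits[6:10] width=4 -> value=9 (bin 1001); offset now 10 = byte 1 bit 2; 46 bits remain
Read 3: bits[10:12] width=2 -> value=1 (bin 01); offset now 12 = byte 1 bit 4; 44 bits remain
Read 4: bits[12:23] width=11 -> value=812 (bin 01100101100); offset now 23 = byte 2 bit 7; 33 bits remain
Read 5: bits[23:35] width=12 -> value=1259 (bin 010011101011); offset now 35 = byte 4 bit 3; 21 bits remain
Read 6: bits[35:45] width=10 -> value=31 (bin 0000011111); offset now 45 = byte 5 bit 5; 11 bits remain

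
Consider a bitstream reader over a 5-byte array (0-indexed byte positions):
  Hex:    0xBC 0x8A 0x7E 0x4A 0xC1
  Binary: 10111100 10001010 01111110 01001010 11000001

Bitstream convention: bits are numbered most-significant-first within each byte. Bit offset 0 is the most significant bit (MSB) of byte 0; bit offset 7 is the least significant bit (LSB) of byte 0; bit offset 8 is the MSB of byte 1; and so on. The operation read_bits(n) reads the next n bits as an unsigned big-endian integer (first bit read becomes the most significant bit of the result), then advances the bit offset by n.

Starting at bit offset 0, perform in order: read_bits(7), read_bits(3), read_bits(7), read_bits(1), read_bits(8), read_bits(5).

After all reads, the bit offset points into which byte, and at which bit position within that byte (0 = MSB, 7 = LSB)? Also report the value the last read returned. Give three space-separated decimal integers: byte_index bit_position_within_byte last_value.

Read 1: bits[0:7] width=7 -> value=94 (bin 1011110); offset now 7 = byte 0 bit 7; 33 bits remain
Read 2: bits[7:10] width=3 -> value=2 (bin 010); offset now 10 = byte 1 bit 2; 30 bits remain
Read 3: bits[10:17] width=7 -> value=20 (bin 0010100); offset now 17 = byte 2 bit 1; 23 bits remain
Read 4: bits[17:18] width=1 -> value=1 (bin 1); offset now 18 = byte 2 bit 2; 22 bits remain
Read 5: bits[18:26] width=8 -> value=249 (bin 11111001); offset now 26 = byte 3 bit 2; 14 bits remain
Read 6: bits[26:31] width=5 -> value=5 (bin 00101); offset now 31 = byte 3 bit 7; 9 bits remain

Answer: 3 7 5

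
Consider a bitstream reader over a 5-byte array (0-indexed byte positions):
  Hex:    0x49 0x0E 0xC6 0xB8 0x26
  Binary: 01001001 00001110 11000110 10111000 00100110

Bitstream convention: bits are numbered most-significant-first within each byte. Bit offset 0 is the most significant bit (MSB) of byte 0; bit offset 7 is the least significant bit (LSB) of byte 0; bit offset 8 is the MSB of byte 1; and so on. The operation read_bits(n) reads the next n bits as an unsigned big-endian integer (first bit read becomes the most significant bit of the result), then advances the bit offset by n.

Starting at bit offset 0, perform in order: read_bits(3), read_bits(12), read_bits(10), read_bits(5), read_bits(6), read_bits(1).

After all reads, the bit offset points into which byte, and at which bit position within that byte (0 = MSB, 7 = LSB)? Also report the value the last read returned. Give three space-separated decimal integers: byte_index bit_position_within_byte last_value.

Read 1: bits[0:3] width=3 -> value=2 (bin 010); offset now 3 = byte 0 bit 3; 37 bits remain
Read 2: bits[3:15] width=12 -> value=1159 (bin 010010000111); offset now 15 = byte 1 bit 7; 25 bits remain
Read 3: bits[15:25] width=10 -> value=397 (bin 0110001101); offset now 25 = byte 3 bit 1; 15 bits remain
Read 4: bits[25:30] width=5 -> value=14 (bin 01110); offset now 30 = byte 3 bit 6; 10 bits remain
Read 5: bits[30:36] width=6 -> value=2 (bin 000010); offset now 36 = byte 4 bit 4; 4 bits remain
Read 6: bits[36:37] width=1 -> value=0 (bin 0); offset now 37 = byte 4 bit 5; 3 bits remain

Answer: 4 5 0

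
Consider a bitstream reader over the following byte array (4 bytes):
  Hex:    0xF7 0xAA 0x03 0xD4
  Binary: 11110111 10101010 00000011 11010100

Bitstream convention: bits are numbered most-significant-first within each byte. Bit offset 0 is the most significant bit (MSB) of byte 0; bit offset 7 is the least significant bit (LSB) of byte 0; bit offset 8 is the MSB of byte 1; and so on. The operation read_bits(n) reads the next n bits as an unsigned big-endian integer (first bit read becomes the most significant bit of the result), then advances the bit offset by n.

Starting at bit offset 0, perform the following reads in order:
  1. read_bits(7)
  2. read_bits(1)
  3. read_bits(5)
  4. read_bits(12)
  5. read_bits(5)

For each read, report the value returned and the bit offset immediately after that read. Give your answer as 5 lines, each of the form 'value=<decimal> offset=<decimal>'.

Read 1: bits[0:7] width=7 -> value=123 (bin 1111011); offset now 7 = byte 0 bit 7; 25 bits remain
Read 2: bits[7:8] width=1 -> value=1 (bin 1); offset now 8 = byte 1 bit 0; 24 bits remain
Read 3: bits[8:13] width=5 -> value=21 (bin 10101); offset now 13 = byte 1 bit 5; 19 bits remain
Read 4: bits[13:25] width=12 -> value=1031 (bin 010000000111); offset now 25 = byte 3 bit 1; 7 bits remain
Read 5: bits[25:30] width=5 -> value=21 (bin 10101); offset now 30 = byte 3 bit 6; 2 bits remain

Answer: value=123 offset=7
value=1 offset=8
value=21 offset=13
value=1031 offset=25
value=21 offset=30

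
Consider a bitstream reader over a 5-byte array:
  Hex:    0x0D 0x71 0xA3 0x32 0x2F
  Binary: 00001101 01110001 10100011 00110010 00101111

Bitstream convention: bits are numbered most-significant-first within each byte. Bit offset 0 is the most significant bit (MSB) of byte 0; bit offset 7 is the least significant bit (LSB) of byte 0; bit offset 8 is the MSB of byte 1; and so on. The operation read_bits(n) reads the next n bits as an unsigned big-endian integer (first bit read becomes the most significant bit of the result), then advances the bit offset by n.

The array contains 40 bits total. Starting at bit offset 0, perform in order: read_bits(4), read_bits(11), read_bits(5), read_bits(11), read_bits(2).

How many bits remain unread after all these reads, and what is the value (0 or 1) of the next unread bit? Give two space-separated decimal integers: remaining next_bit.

Answer: 7 0

Derivation:
Read 1: bits[0:4] width=4 -> value=0 (bin 0000); offset now 4 = byte 0 bit 4; 36 bits remain
Read 2: bits[4:15] width=11 -> value=1720 (bin 11010111000); offset now 15 = byte 1 bit 7; 25 bits remain
Read 3: bits[15:20] width=5 -> value=26 (bin 11010); offset now 20 = byte 2 bit 4; 20 bits remain
Read 4: bits[20:31] width=11 -> value=409 (bin 00110011001); offset now 31 = byte 3 bit 7; 9 bits remain
Read 5: bits[31:33] width=2 -> value=0 (bin 00); offset now 33 = byte 4 bit 1; 7 bits remain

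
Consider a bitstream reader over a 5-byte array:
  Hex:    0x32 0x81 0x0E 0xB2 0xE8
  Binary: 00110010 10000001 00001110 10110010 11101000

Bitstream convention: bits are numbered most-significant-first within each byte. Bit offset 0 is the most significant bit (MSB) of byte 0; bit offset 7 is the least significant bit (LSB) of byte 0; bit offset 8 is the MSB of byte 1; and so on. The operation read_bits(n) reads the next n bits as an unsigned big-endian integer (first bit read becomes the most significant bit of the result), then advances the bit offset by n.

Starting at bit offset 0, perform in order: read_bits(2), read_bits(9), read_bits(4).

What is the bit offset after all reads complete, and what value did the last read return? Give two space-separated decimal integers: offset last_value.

Answer: 15 0

Derivation:
Read 1: bits[0:2] width=2 -> value=0 (bin 00); offset now 2 = byte 0 bit 2; 38 bits remain
Read 2: bits[2:11] width=9 -> value=404 (bin 110010100); offset now 11 = byte 1 bit 3; 29 bits remain
Read 3: bits[11:15] width=4 -> value=0 (bin 0000); offset now 15 = byte 1 bit 7; 25 bits remain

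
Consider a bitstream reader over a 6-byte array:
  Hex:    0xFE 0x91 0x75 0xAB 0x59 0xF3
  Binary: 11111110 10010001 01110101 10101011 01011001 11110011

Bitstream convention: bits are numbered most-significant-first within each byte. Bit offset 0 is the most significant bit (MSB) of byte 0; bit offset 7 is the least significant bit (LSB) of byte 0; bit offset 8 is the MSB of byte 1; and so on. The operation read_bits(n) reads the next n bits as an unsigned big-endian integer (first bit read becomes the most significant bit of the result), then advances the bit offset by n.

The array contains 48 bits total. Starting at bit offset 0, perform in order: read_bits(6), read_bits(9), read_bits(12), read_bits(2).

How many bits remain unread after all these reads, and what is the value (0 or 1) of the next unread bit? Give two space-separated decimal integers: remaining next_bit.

Answer: 19 0

Derivation:
Read 1: bits[0:6] width=6 -> value=63 (bin 111111); offset now 6 = byte 0 bit 6; 42 bits remain
Read 2: bits[6:15] width=9 -> value=328 (bin 101001000); offset now 15 = byte 1 bit 7; 33 bits remain
Read 3: bits[15:27] width=12 -> value=2989 (bin 101110101101); offset now 27 = byte 3 bit 3; 21 bits remain
Read 4: bits[27:29] width=2 -> value=1 (bin 01); offset now 29 = byte 3 bit 5; 19 bits remain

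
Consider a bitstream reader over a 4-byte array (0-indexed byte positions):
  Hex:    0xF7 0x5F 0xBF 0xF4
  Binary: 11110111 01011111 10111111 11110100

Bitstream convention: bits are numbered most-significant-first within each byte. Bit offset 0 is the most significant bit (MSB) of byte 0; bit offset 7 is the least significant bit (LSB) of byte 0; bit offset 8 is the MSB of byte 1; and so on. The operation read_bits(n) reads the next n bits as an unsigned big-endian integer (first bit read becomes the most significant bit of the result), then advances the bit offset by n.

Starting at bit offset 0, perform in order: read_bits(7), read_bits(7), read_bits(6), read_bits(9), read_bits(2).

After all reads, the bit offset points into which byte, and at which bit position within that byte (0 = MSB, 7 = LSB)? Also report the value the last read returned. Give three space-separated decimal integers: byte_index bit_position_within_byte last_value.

Read 1: bits[0:7] width=7 -> value=123 (bin 1111011); offset now 7 = byte 0 bit 7; 25 bits remain
Read 2: bits[7:14] width=7 -> value=87 (bin 1010111); offset now 14 = byte 1 bit 6; 18 bits remain
Read 3: bits[14:20] width=6 -> value=59 (bin 111011); offset now 20 = byte 2 bit 4; 12 bits remain
Read 4: bits[20:29] width=9 -> value=510 (bin 111111110); offset now 29 = byte 3 bit 5; 3 bits remain
Read 5: bits[29:31] width=2 -> value=2 (bin 10); offset now 31 = byte 3 bit 7; 1 bits remain

Answer: 3 7 2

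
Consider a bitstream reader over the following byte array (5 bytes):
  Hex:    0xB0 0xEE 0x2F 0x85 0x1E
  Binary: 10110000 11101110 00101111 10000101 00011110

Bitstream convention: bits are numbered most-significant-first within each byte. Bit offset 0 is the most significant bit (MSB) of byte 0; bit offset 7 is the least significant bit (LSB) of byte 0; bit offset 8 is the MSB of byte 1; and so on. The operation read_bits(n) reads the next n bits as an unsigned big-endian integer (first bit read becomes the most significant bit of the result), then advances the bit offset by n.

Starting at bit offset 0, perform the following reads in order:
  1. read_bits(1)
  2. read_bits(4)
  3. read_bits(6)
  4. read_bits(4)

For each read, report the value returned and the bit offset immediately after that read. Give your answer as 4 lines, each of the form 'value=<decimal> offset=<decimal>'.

Read 1: bits[0:1] width=1 -> value=1 (bin 1); offset now 1 = byte 0 bit 1; 39 bits remain
Read 2: bits[1:5] width=4 -> value=6 (bin 0110); offset now 5 = byte 0 bit 5; 35 bits remain
Read 3: bits[5:11] width=6 -> value=7 (bin 000111); offset now 11 = byte 1 bit 3; 29 bits remain
Read 4: bits[11:15] width=4 -> value=7 (bin 0111); offset now 15 = byte 1 bit 7; 25 bits remain

Answer: value=1 offset=1
value=6 offset=5
value=7 offset=11
value=7 offset=15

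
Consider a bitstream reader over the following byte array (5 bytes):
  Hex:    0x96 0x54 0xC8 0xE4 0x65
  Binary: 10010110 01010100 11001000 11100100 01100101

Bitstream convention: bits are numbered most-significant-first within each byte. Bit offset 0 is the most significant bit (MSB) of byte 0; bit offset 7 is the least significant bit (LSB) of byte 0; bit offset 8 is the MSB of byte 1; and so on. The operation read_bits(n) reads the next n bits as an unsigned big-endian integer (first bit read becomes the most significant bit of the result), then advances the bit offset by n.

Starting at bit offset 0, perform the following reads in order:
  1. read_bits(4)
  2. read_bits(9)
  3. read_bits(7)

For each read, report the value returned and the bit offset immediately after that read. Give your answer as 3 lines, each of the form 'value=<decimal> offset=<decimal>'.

Read 1: bits[0:4] width=4 -> value=9 (bin 1001); offset now 4 = byte 0 bit 4; 36 bits remain
Read 2: bits[4:13] width=9 -> value=202 (bin 011001010); offset now 13 = byte 1 bit 5; 27 bits remain
Read 3: bits[13:20] width=7 -> value=76 (bin 1001100); offset now 20 = byte 2 bit 4; 20 bits remain

Answer: value=9 offset=4
value=202 offset=13
value=76 offset=20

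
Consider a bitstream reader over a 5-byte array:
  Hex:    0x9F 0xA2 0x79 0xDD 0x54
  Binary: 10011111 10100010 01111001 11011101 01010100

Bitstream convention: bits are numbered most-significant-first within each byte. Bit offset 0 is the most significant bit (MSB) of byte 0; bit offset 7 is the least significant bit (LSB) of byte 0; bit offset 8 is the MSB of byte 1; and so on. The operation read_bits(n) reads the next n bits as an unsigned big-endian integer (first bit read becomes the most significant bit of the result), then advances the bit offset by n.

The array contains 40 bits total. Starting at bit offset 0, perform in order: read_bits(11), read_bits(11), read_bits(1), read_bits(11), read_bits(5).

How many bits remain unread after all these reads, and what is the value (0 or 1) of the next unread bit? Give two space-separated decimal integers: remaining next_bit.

Read 1: bits[0:11] width=11 -> value=1277 (bin 10011111101); offset now 11 = byte 1 bit 3; 29 bits remain
Read 2: bits[11:22] width=11 -> value=158 (bin 00010011110); offset now 22 = byte 2 bit 6; 18 bits remain
Read 3: bits[22:23] width=1 -> value=0 (bin 0); offset now 23 = byte 2 bit 7; 17 bits remain
Read 4: bits[23:34] width=11 -> value=1909 (bin 11101110101); offset now 34 = byte 4 bit 2; 6 bits remain
Read 5: bits[34:39] width=5 -> value=10 (bin 01010); offset now 39 = byte 4 bit 7; 1 bits remain

Answer: 1 0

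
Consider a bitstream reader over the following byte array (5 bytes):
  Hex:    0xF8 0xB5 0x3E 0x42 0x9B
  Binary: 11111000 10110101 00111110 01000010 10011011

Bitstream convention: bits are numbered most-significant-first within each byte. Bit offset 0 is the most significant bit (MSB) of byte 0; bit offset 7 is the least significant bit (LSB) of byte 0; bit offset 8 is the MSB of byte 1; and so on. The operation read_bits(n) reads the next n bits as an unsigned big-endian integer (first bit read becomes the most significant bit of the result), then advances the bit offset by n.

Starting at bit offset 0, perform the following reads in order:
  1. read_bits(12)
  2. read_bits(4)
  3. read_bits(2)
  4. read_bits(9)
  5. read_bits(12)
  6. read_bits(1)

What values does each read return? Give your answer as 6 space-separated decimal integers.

Answer: 3979 5 0 498 333 1

Derivation:
Read 1: bits[0:12] width=12 -> value=3979 (bin 111110001011); offset now 12 = byte 1 bit 4; 28 bits remain
Read 2: bits[12:16] width=4 -> value=5 (bin 0101); offset now 16 = byte 2 bit 0; 24 bits remain
Read 3: bits[16:18] width=2 -> value=0 (bin 00); offset now 18 = byte 2 bit 2; 22 bits remain
Read 4: bits[18:27] width=9 -> value=498 (bin 111110010); offset now 27 = byte 3 bit 3; 13 bits remain
Read 5: bits[27:39] width=12 -> value=333 (bin 000101001101); offset now 39 = byte 4 bit 7; 1 bits remain
Read 6: bits[39:40] width=1 -> value=1 (bin 1); offset now 40 = byte 5 bit 0; 0 bits remain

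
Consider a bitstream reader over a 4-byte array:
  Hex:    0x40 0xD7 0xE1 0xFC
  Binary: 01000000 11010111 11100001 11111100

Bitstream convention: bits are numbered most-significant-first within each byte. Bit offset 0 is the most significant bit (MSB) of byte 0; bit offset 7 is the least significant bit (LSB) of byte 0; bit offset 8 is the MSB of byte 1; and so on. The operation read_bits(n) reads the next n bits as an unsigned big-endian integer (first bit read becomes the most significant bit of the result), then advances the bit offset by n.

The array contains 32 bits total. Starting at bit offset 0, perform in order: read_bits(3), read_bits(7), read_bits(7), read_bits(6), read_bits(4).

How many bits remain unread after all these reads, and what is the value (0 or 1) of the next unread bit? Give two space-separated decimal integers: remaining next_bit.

Read 1: bits[0:3] width=3 -> value=2 (bin 010); offset now 3 = byte 0 bit 3; 29 bits remain
Read 2: bits[3:10] width=7 -> value=3 (bin 0000011); offset now 10 = byte 1 bit 2; 22 bits remain
Read 3: bits[10:17] width=7 -> value=47 (bin 0101111); offset now 17 = byte 2 bit 1; 15 bits remain
Read 4: bits[17:23] width=6 -> value=48 (bin 110000); offset now 23 = byte 2 bit 7; 9 bits remain
Read 5: bits[23:27] width=4 -> value=15 (bin 1111); offset now 27 = byte 3 bit 3; 5 bits remain

Answer: 5 1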